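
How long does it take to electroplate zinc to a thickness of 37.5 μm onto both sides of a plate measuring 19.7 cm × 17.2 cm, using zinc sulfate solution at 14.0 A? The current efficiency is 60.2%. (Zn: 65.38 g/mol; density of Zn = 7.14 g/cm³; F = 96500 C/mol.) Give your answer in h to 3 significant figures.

Plated area = 2 × 19.7 × 17.2 = 677.7 cm²
Volume = 677.7 × 37.5×10⁻⁴ cm = 2.541 cm³
m(Zn) = 2.541 × 7.14 = 18.14 g
n(Zn) = 18.14 / 65.38 = 0.2775 mol; n(e⁻) = 2 × 0.2775 = 0.5550 mol
Q = 0.5550 × 96500 / 0.602 = 88970 C
t = 88970 / 14.0 = 6355 s = 1.77 h

1.77 h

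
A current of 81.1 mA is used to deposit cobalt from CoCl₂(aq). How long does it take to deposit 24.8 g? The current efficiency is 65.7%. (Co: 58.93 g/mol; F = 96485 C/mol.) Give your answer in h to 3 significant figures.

n(Co) = 24.8 / 58.93 = 0.4208 mol
Co²⁺ + 2e⁻ → Co, so n(e⁻) = 2 × 0.4208 = 0.8416 mol
Q = 0.8416 × 96485 / 0.657 = 1.236×10^5 C
t = Q / I = 1.236×10^5 / 0.0811 = 1.524×10^6 s = 423 h

423 h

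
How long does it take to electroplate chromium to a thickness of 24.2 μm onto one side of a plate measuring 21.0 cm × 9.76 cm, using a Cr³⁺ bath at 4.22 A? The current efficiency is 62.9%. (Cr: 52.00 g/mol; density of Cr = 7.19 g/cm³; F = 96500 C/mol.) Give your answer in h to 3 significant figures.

2.08 h

Plated area = 21.0 × 9.76 = 205.0 cm²
Volume = 205.0 × 24.2×10⁻⁴ cm = 0.4961 cm³
m(Cr) = 0.4961 × 7.19 = 3.567 g
n(Cr) = 3.567 / 52.00 = 0.06860 mol; n(e⁻) = 3 × 0.06860 = 0.2058 mol
Q = 0.2058 × 96500 / 0.629 = 31570 C
t = 31570 / 4.22 = 7481 s = 2.08 h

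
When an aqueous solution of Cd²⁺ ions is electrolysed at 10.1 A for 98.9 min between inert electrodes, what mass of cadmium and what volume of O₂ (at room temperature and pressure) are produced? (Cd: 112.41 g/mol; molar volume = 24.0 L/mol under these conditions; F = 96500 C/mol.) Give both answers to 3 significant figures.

Q = 10.1 × 5934 = 59930 C; n(e⁻) = 59930 / 96500 = 0.6210 mol
Cathode: Cd²⁺ + 2e⁻ → Cd → n(Cd) = 0.6210/2 = 0.3105 mol → 34.9 g
Anode: 2H₂O → O₂ + 4H⁺ + 4e⁻ → n(O₂) = 0.6210/4 = 0.1553 mol → 3.73 L

34.9 g Cd; 3.73 L O₂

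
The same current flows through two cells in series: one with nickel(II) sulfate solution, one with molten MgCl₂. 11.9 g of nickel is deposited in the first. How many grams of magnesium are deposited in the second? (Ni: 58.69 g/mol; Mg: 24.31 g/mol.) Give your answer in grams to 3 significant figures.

4.93 g

n(Ni) = 11.9 / 58.69 = 0.2028 mol
Ni²⁺ + 2e⁻ → Ni, so n(e⁻) = 2 × 0.2028 = 0.4056 mol
Same current for the same time ⇒ same n(e⁻) = 0.4056 mol in both cells.
Mg²⁺ + 2e⁻ → Mg, so n(Mg) = 0.4056 / 2 = 0.2028 mol
m(Mg) = 0.2028 × 24.31 = 4.93 g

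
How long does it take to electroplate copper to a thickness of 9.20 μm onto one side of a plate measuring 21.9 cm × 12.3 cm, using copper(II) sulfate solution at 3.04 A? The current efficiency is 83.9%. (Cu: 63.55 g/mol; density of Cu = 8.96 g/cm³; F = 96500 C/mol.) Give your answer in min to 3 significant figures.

44.1 min

Plated area = 21.9 × 12.3 = 269.4 cm²
Volume = 269.4 × 9.20×10⁻⁴ cm = 0.2478 cm³
m(Cu) = 0.2478 × 8.96 = 2.220 g
n(Cu) = 2.220 / 63.55 = 0.03493 mol; n(e⁻) = 2 × 0.03493 = 0.06986 mol
Q = 0.06986 × 96500 / 0.839 = 8035 C
t = 8035 / 3.04 = 2643 s = 44.1 min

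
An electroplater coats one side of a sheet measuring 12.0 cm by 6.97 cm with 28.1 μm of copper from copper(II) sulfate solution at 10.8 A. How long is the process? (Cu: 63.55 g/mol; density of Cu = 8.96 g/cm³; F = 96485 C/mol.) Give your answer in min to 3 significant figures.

Plated area = 12.0 × 6.97 = 83.64 cm²
Volume = 83.64 × 28.1×10⁻⁴ cm = 0.2350 cm³
m(Cu) = 0.2350 × 8.96 = 2.106 g
n(Cu) = 2.106 / 63.55 = 0.03314 mol; n(e⁻) = 2 × 0.03314 = 0.06628 mol
Q = 0.06628 × 96485 = 6395 C
t = 6395 / 10.8 = 592.1 s = 9.87 min

9.87 min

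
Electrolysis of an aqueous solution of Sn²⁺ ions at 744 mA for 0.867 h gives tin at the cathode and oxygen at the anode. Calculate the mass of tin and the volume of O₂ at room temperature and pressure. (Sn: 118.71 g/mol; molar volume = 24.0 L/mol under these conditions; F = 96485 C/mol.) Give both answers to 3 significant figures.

Q = 0.744 × 3121.2 = 2322 C; n(e⁻) = 2322 / 96485 = 0.02407 mol
Cathode: Sn²⁺ + 2e⁻ → Sn → n(Sn) = 0.02407/2 = 0.01204 mol → 1.43 g
Anode: 2H₂O → O₂ + 4H⁺ + 4e⁻ → n(O₂) = 0.02407/4 = 0.006018 mol → 0.144 L

1.43 g Sn; 0.144 L O₂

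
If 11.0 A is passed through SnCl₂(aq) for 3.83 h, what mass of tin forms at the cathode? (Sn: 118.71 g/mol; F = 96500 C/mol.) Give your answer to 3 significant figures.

Q = 11.0 A × 13788 s = 1.517×10^5 C
n(e⁻) = Q/F = 1.517×10^5/96500 = 1.572 mol
Sn²⁺ + 2e⁻ → Sn, so n(Sn) = 1.572 / 2 = 0.7860 mol
m = 0.7860 × 118.71 = 93.3 g

93.3 g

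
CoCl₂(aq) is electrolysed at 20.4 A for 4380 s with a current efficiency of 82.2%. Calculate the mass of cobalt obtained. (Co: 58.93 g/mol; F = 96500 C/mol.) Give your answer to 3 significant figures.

Q = 20.4 × 4380 = 89350 C
n(e⁻) = 89350 / 96500 = 0.9259 mol
Co²⁺ + 2e⁻ → Co, so theoretical m(Co) = 0.4630 × 58.93 = 27.28 g
Actual mass = 82.2% × 27.28 = 22.4 g

22.4 g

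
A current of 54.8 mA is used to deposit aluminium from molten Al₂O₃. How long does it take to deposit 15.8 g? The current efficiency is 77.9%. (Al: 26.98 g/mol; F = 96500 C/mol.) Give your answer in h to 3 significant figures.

n(Al) = 15.8 / 26.98 = 0.5856 mol
Al³⁺ + 3e⁻ → Al, so n(e⁻) = 3 × 0.5856 = 1.757 mol
Q = 1.757 × 96500 / 0.779 = 2.177×10^5 C
t = Q / I = 2.177×10^5 / 0.0548 = 3.973×10^6 s = 1100 h

1100 h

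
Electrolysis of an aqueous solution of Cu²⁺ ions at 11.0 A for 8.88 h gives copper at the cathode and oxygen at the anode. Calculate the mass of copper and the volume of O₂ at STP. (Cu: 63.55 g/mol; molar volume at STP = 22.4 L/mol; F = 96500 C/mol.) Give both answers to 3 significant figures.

Q = 11.0 × 31968 = 3.516×10^5 C; n(e⁻) = 3.516×10^5 / 96500 = 3.644 mol
Cathode: Cu²⁺ + 2e⁻ → Cu → n(Cu) = 3.644/2 = 1.822 mol → 116 g
Anode: 2H₂O → O₂ + 4H⁺ + 4e⁻ → n(O₂) = 3.644/4 = 0.9110 mol → 20.4 L

116 g Cu; 20.4 L O₂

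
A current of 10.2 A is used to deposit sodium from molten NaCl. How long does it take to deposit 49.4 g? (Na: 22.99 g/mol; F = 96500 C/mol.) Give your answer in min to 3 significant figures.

n(Na) = 49.4 / 22.99 = 2.149 mol
Na⁺ + e⁻ → Na, so n(e⁻) = 2.149 mol
Q = 2.149 × 96500 = 2.074×10^5 C
t = Q / I = 2.074×10^5 / 10.2 = 20330 s = 339 min

339 min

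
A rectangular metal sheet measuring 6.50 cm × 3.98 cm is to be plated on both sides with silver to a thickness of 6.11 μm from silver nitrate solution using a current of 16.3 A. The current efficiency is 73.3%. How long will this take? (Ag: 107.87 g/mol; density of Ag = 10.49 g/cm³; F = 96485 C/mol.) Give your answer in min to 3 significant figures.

0.414 min

Plated area = 2 × 6.50 × 3.98 = 51.74 cm²
Volume = 51.74 × 6.11×10⁻⁴ cm = 0.03161 cm³
m(Ag) = 0.03161 × 10.49 = 0.3316 g
n(Ag) = 0.3316 / 107.87 = 0.003074 mol; n(e⁻) = 0.003074 mol
Q = 0.003074 × 96485 / 0.733 = 404.6 C
t = 404.6 / 16.3 = 24.82 s = 0.414 min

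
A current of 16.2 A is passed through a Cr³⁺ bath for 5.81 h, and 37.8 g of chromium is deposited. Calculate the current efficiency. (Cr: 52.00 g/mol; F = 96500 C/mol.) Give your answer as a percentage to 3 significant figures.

62.1%

Q = 16.2 × 20916 = 3.388×10^5 C
n(e⁻) = 3.388×10^5 / 96500 = 3.511 mol
Cr³⁺ + 3e⁻ → Cr, so theoretical n(Cr) = 1.170 mol → 60.84 g
Efficiency = 37.8 / 60.84 = 0.6213 = 62.1%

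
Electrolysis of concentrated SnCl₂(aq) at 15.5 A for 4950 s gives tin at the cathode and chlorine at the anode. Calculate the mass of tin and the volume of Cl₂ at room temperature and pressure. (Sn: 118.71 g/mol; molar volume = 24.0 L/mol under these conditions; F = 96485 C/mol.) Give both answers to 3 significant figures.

Q = 15.5 × 4950 = 76730 C; n(e⁻) = 76730 / 96485 = 0.7953 mol
Cathode: Sn²⁺ + 2e⁻ → Sn → n(Sn) = 0.7953/2 = 0.3977 mol → 47.2 g
Anode: 2Cl⁻ → Cl₂ + 2e⁻ → n(Cl₂) = 0.7953/2 = 0.3977 mol → 9.54 L

47.2 g Sn; 9.54 L Cl₂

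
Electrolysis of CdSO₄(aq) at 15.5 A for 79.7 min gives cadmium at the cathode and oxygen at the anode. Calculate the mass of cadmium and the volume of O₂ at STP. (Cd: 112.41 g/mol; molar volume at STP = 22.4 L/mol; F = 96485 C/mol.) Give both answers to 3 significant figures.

43.2 g Cd; 4.30 L O₂

Q = 15.5 × 4782 = 74120 C; n(e⁻) = 74120 / 96485 = 0.7682 mol
Cathode: Cd²⁺ + 2e⁻ → Cd → n(Cd) = 0.7682/2 = 0.3841 mol → 43.2 g
Anode: 2H₂O → O₂ + 4H⁺ + 4e⁻ → n(O₂) = 0.7682/4 = 0.1921 mol → 4.30 L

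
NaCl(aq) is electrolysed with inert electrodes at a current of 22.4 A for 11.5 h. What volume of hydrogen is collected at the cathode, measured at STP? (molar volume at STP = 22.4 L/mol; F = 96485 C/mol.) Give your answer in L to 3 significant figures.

Q = 22.4 A × 41400 s = 9.274×10^5 C
n(e⁻) = Q/F = 9.274×10^5/96485 = 9.612 mol
2H⁺ + 2e⁻ → H₂, so n(H₂) = 9.612 / 2 = 4.806 mol
V = 4.806 × 22.4 = 107.7 L

108 L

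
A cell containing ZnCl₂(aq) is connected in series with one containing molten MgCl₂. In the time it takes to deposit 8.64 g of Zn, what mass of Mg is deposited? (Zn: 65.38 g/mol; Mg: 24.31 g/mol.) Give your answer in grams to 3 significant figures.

n(Zn) = 8.64 / 65.38 = 0.1322 mol
Zn²⁺ + 2e⁻ → Zn, so n(e⁻) = 2 × 0.1322 = 0.2644 mol
Same current for the same time ⇒ same n(e⁻) = 0.2644 mol in both cells.
Mg²⁺ + 2e⁻ → Mg, so n(Mg) = 0.2644 / 2 = 0.1322 mol
m(Mg) = 0.1322 × 24.31 = 3.21 g

3.21 g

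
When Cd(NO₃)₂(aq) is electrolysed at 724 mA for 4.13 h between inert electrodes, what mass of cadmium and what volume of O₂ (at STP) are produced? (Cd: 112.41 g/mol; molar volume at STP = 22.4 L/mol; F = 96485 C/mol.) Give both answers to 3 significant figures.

6.27 g Cd; 0.625 L O₂

Q = 0.724 × 14868 = 10760 C; n(e⁻) = 10760 / 96485 = 0.1115 mol
Cathode: Cd²⁺ + 2e⁻ → Cd → n(Cd) = 0.1115/2 = 0.05575 mol → 6.27 g
Anode: 2H₂O → O₂ + 4H⁺ + 4e⁻ → n(O₂) = 0.1115/4 = 0.02788 mol → 0.625 L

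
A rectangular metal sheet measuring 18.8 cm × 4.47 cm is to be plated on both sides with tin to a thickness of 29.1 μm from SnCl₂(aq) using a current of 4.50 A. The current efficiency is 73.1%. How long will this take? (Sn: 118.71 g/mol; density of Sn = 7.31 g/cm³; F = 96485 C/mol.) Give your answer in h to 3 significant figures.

Plated area = 2 × 18.8 × 4.47 = 168.1 cm²
Volume = 168.1 × 29.1×10⁻⁴ cm = 0.4892 cm³
m(Sn) = 0.4892 × 7.31 = 3.576 g
n(Sn) = 3.576 / 118.71 = 0.03012 mol; n(e⁻) = 2 × 0.03012 = 0.06024 mol
Q = 0.06024 × 96485 / 0.731 = 7951 C
t = 7951 / 4.50 = 1767 s = 0.491 h

0.491 h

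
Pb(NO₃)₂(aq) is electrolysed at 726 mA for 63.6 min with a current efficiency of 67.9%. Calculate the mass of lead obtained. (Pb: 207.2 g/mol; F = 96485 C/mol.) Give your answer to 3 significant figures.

Q = 0.726 × 3816 = 2770 C
n(e⁻) = 2770 / 96485 = 0.02871 mol
Pb²⁺ + 2e⁻ → Pb, so theoretical m(Pb) = 0.01436 × 207.2 = 2.975 g
Actual mass = 67.9% × 2.975 = 2.02 g

2.02 g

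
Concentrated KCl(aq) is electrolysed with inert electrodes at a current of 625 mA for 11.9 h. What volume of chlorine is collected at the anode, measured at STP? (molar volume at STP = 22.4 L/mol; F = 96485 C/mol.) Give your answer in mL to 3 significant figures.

Charge passed = 0.625 × 42840 = 26780 C
Moles of electrons = 26780 / 96485 = 0.2776 mol
2Cl⁻ → Cl₂ + 2e⁻, so n(Cl₂) = 0.2776 / 2 = 0.1388 mol
V = 0.1388 × 22.4 = 3.109 L
= 3110 mL

3110 mL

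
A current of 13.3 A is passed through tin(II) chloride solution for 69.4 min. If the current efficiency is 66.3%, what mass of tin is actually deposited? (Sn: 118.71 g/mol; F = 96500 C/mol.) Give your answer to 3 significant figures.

22.6 g

Q = 13.3 × 4164 = 55380 C
n(e⁻) = 55380 / 96500 = 0.5739 mol
Sn²⁺ + 2e⁻ → Sn, so theoretical m(Sn) = 0.2870 × 118.71 = 34.07 g
Actual mass = 66.3% × 34.07 = 22.6 g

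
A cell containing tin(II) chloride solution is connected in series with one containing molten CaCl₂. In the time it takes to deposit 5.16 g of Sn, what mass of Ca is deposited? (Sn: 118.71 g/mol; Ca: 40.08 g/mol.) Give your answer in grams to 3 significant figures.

n(Sn) = 5.16 / 118.71 = 0.04347 mol
Sn²⁺ + 2e⁻ → Sn, so n(e⁻) = 2 × 0.04347 = 0.08694 mol
In series, the same 0.08694 mol of electrons flows through the second cell.
Ca²⁺ + 2e⁻ → Ca, so n(Ca) = 0.08694 / 2 = 0.04347 mol
m(Ca) = 0.04347 × 40.08 = 1.74 g

1.74 g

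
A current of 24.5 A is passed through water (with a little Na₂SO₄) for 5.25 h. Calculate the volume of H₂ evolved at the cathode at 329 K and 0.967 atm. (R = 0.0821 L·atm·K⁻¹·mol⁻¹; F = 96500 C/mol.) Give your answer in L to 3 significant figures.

67.0 L

Q = It = 24.5 × 18900 = 4.631×10^5 C
n(e⁻) = 4.631×10^5 / 96500 = 4.799 mol
2H⁺ + 2e⁻ → H₂, so n(H₂) = 4.799 / 2 = 2.400 mol
V = nRT/P = 2.400 × 0.0821 × 329 / 0.967 = 67.04 L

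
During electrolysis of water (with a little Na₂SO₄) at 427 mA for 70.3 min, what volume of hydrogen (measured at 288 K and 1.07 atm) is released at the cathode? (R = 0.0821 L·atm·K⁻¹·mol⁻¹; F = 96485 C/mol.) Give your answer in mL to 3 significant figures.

Charge passed = 0.427 × 4218 = 1801 C
n(e⁻) = 1801 / 96485 = 0.01867 mol
2H⁺ + 2e⁻ → H₂, so n(H₂) = 0.01867 / 2 = 0.009335 mol
V = nRT/P = 0.009335 × 0.0821 × 288 / 1.07 = 0.2063 L
= 206 mL

206 mL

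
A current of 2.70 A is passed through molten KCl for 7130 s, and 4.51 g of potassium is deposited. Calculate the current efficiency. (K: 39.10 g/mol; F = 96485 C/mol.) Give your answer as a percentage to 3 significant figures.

57.8%

Q = 2.70 × 7130 = 19250 C
n(e⁻) = 19250 / 96485 = 0.1995 mol
K⁺ + e⁻ → K, so theoretical n(K) = 0.1995 mol → 7.800 g
Efficiency = 4.51 / 7.800 = 0.5782 = 57.8%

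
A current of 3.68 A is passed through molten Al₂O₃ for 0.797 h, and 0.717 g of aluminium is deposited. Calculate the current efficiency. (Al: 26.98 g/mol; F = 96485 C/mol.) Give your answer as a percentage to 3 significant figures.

72.9%

Q = 3.68 × 2869.2 = 10560 C
n(e⁻) = 10560 / 96485 = 0.1094 mol
Al³⁺ + 3e⁻ → Al, so theoretical n(Al) = 0.03647 mol → 0.9840 g
Efficiency = 0.717 / 0.9840 = 0.7287 = 72.9%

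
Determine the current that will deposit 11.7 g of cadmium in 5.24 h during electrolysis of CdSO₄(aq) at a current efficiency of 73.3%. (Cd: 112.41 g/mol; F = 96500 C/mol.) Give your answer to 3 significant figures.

n(Cd) = 11.7 / 112.41 = 0.1041 mol
Cd²⁺ + 2e⁻ → Cd, so n(e⁻) = 2 × 0.1041 = 0.2082 mol
Q = 0.2082 × 96500 / 0.733 = 27410 C
I = Q / t = 27410 / 18864 s = 1.45 A

1.45 A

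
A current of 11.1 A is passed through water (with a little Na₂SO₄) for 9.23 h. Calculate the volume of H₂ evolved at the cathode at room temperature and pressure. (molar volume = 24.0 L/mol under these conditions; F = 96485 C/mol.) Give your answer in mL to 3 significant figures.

Q = It = 11.1 × 33228 = 3.688×10^5 C
n(e⁻) = 3.688×10^5 / 96485 = 3.822 mol
2H⁺ + 2e⁻ → H₂, so n(H₂) = 3.822 / 2 = 1.911 mol
V = 1.911 × 24.0 = 45.86 L
= 45900 mL

45900 mL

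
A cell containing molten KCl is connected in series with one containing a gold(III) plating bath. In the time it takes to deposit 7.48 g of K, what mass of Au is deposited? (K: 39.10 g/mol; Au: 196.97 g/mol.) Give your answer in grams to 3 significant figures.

n(K) = 7.48 / 39.10 = 0.1913 mol
K⁺ + e⁻ → K, so n(e⁻) = 0.1913 mol
The cells are in series, so the same charge (and hence the same n(e⁻) = 0.1913 mol) passes through both.
Au³⁺ + 3e⁻ → Au, so n(Au) = 0.1913 / 3 = 0.06377 mol
m(Au) = 0.06377 × 196.97 = 12.6 g

12.6 g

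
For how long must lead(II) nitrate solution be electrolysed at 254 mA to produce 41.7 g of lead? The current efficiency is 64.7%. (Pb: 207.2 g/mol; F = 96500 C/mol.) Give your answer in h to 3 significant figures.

65.7 h

n(Pb) = 41.7 / 207.2 = 0.2013 mol
Pb²⁺ + 2e⁻ → Pb, so n(e⁻) = 2 × 0.2013 = 0.4026 mol
Q = 0.4026 × 96500 / 0.647 = 60050 C
t = Q / I = 60050 / 0.254 = 2.364×10^5 s = 65.7 h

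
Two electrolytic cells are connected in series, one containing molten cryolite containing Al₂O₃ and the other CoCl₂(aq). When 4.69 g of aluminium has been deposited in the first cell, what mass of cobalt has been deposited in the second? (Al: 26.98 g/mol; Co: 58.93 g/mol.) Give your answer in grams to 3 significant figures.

15.4 g

n(Al) = 4.69 / 26.98 = 0.1738 mol
Al³⁺ + 3e⁻ → Al, so n(e⁻) = 3 × 0.1738 = 0.5214 mol
In series, the same 0.5214 mol of electrons flows through the second cell.
Co²⁺ + 2e⁻ → Co, so n(Co) = 0.5214 / 2 = 0.2607 mol
m(Co) = 0.2607 × 58.93 = 15.4 g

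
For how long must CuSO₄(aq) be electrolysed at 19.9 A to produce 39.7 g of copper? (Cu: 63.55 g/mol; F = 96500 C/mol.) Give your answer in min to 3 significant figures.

n(Cu) = 39.7 / 63.55 = 0.6247 mol
Cu²⁺ + 2e⁻ → Cu, so n(e⁻) = 2 × 0.6247 = 1.249 mol
Q = 1.249 × 96500 = 1.205×10^5 C
t = Q / I = 1.205×10^5 / 19.9 = 6055 s = 101 min

101 min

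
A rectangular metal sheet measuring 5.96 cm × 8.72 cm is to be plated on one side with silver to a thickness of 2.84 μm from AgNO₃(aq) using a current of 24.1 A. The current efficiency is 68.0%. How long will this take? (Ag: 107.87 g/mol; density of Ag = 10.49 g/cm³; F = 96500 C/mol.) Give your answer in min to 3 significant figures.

Plated area = 5.96 × 8.72 = 51.97 cm²
Volume = 51.97 × 2.84×10⁻⁴ cm = 0.01476 cm³
m(Ag) = 0.01476 × 10.49 = 0.1548 g
n(Ag) = 0.1548 / 107.87 = 0.001435 mol; n(e⁻) = 0.001435 mol
Q = 0.001435 × 96500 / 0.680 = 203.6 C
t = 203.6 / 24.1 = 8.448 s = 0.141 min

0.141 min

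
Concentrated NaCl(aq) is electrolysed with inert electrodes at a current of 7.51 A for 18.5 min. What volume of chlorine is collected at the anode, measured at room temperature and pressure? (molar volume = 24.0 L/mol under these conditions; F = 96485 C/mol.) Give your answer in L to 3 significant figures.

1.04 L

Charge passed = 7.51 × 1110 = 8336 C
n(e⁻) = 8336 / 96485 = 0.08640 mol
2Cl⁻ → Cl₂ + 2e⁻, so n(Cl₂) = 0.08640 / 2 = 0.04320 mol
V = 0.04320 × 24.0 = 1.037 L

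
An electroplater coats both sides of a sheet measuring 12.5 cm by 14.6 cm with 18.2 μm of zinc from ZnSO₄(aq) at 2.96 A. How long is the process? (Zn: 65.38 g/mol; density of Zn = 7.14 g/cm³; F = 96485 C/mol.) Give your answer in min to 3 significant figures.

78.8 min

Plated area = 2 × 12.5 × 14.6 = 365.0 cm²
Volume = 365.0 × 18.2×10⁻⁴ cm = 0.6643 cm³
m(Zn) = 0.6643 × 7.14 = 4.743 g
n(Zn) = 4.743 / 65.38 = 0.07255 mol; n(e⁻) = 2 × 0.07255 = 0.1451 mol
Q = 0.1451 × 96485 = 14000 C
t = 14000 / 2.96 = 4730 s = 78.8 min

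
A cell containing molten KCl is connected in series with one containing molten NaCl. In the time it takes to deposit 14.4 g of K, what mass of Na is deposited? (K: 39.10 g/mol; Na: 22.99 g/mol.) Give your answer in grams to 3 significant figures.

8.47 g

n(K) = 14.4 / 39.10 = 0.3683 mol
K⁺ + e⁻ → K, so n(e⁻) = 0.3683 mol
The cells are in series, so the same charge (and hence the same n(e⁻) = 0.3683 mol) passes through both.
Na⁺ + e⁻ → Na, so n(Na) = 0.3683 mol
m(Na) = 0.3683 × 22.99 = 8.47 g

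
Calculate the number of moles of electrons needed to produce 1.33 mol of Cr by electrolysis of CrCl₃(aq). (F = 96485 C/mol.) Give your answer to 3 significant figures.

3.99 mol

Cr³⁺ + 3e⁻ → Cr, so n(e⁻) = 3 × 1.33 = 3.990 mol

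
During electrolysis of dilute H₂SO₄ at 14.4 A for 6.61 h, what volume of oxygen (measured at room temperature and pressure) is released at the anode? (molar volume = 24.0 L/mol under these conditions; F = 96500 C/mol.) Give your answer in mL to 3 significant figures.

21300 mL

Q = 14.4 A × 23796 s = 3.427×10^5 C
Moles of electrons = 3.427×10^5 / 96500 = 3.551 mol
2H₂O → O₂ + 4H⁺ + 4e⁻, so n(O₂) = 3.551 / 4 = 0.8878 mol
V = 0.8878 × 24.0 = 21.31 L
= 21300 mL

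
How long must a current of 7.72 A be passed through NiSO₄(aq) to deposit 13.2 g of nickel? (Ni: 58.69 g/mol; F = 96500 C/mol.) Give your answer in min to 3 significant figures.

n(Ni) = 13.2 / 58.69 = 0.2249 mol
Ni²⁺ + 2e⁻ → Ni, so n(e⁻) = 2 × 0.2249 = 0.4498 mol
Q = 0.4498 × 96500 = 43410 C
t = Q / I = 43410 / 7.72 = 5623 s = 93.7 min

93.7 min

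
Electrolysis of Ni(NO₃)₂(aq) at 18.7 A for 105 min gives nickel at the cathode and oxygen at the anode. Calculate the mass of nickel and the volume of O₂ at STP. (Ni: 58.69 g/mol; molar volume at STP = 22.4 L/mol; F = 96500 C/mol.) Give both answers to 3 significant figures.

Q = 18.7 × 6300 = 1.178×10^5 C; n(e⁻) = 1.178×10^5 / 96500 = 1.221 mol
Cathode: Ni²⁺ + 2e⁻ → Ni → n(Ni) = 1.221/2 = 0.6105 mol → 35.8 g
Anode: 2H₂O → O₂ + 4H⁺ + 4e⁻ → n(O₂) = 1.221/4 = 0.3053 mol → 6.84 L

35.8 g Ni; 6.84 L O₂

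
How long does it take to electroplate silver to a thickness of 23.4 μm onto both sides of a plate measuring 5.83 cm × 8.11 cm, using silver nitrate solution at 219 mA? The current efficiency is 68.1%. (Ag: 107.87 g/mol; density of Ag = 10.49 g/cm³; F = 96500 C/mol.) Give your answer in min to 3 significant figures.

Plated area = 2 × 5.83 × 8.11 = 94.56 cm²
Volume = 94.56 × 23.4×10⁻⁴ cm = 0.2213 cm³
m(Ag) = 0.2213 × 10.49 = 2.321 g
n(Ag) = 2.321 / 107.87 = 0.02152 mol; n(e⁻) = 0.02152 mol
Q = 0.02152 × 96500 / 0.681 = 3049 C
t = 3049 / 0.219 = 13920 s = 232 min

232 min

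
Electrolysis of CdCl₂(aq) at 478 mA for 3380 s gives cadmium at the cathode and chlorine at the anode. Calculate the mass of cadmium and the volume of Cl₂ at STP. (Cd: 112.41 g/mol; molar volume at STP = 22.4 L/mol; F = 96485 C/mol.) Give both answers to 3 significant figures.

0.941 g Cd; 0.188 L Cl₂

Q = 0.478 × 3380 = 1616 C; n(e⁻) = 1616 / 96485 = 0.01675 mol
Cathode: Cd²⁺ + 2e⁻ → Cd → n(Cd) = 0.01675/2 = 0.008375 mol → 0.941 g
Anode: 2Cl⁻ → Cl₂ + 2e⁻ → n(Cl₂) = 0.01675/2 = 0.008375 mol → 0.188 L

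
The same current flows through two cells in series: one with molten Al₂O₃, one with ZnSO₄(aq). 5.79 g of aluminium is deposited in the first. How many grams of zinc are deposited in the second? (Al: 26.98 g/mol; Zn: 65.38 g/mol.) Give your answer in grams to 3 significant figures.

21.0 g

n(Al) = 5.79 / 26.98 = 0.2146 mol
Al³⁺ + 3e⁻ → Al, so n(e⁻) = 3 × 0.2146 = 0.6438 mol
Since the cells are in series, n(e⁻) in the Zn cell is also 0.6438 mol.
Zn²⁺ + 2e⁻ → Zn, so n(Zn) = 0.6438 / 2 = 0.3219 mol
m(Zn) = 0.3219 × 65.38 = 21.0 g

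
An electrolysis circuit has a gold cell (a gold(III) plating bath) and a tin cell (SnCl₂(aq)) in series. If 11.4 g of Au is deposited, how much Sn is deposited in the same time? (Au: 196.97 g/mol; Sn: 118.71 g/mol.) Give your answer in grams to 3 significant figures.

n(Au) = 11.4 / 196.97 = 0.05788 mol
Au³⁺ + 3e⁻ → Au, so n(e⁻) = 3 × 0.05788 = 0.1736 mol
Since the cells are in series, n(e⁻) in the Sn cell is also 0.1736 mol.
Sn²⁺ + 2e⁻ → Sn, so n(Sn) = 0.1736 / 2 = 0.08680 mol
m(Sn) = 0.08680 × 118.71 = 10.3 g

10.3 g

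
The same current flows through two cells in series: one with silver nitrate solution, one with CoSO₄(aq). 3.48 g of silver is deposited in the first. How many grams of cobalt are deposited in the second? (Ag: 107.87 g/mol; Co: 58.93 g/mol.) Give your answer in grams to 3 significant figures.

n(Ag) = 3.48 / 107.87 = 0.03226 mol
Ag⁺ + e⁻ → Ag, so n(e⁻) = 0.03226 mol
Same current for the same time ⇒ same n(e⁻) = 0.03226 mol in both cells.
Co²⁺ + 2e⁻ → Co, so n(Co) = 0.03226 / 2 = 0.01613 mol
m(Co) = 0.01613 × 58.93 = 0.951 g

0.951 g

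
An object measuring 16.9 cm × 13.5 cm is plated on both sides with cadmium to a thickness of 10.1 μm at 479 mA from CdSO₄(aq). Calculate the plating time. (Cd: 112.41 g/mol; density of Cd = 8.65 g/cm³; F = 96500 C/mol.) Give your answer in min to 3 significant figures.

Plated area = 2 × 16.9 × 13.5 = 456.3 cm²
Volume = 456.3 × 10.1×10⁻⁴ cm = 0.4609 cm³
m(Cd) = 0.4609 × 8.65 = 3.987 g
n(Cd) = 3.987 / 112.41 = 0.03547 mol; n(e⁻) = 2 × 0.03547 = 0.07094 mol
Q = 0.07094 × 96500 = 6846 C
t = 6846 / 0.479 = 14290 s = 238 min

238 min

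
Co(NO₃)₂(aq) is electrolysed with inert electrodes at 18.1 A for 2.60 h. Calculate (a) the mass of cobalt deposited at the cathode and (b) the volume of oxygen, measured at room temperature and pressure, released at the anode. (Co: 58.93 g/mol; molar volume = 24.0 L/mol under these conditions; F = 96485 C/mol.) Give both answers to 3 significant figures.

Q = 18.1 × 9360 = 1.694×10^5 C; n(e⁻) = 1.694×10^5 / 96485 = 1.756 mol
Cathode: Co²⁺ + 2e⁻ → Co → n(Co) = 1.756/2 = 0.8780 mol → 51.7 g
Anode: 2H₂O → O₂ + 4H⁺ + 4e⁻ → n(O₂) = 1.756/4 = 0.4390 mol → 10.5 L

51.7 g Co; 10.5 L O₂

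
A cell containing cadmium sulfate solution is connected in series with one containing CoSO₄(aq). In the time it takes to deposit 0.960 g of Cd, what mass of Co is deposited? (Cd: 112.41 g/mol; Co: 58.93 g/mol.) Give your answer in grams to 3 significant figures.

0.503 g

n(Cd) = 0.960 / 112.41 = 0.008540 mol
Cd²⁺ + 2e⁻ → Cd, so n(e⁻) = 2 × 0.008540 = 0.01708 mol
The cells are in series, so the same charge (and hence the same n(e⁻) = 0.01708 mol) passes through both.
Co²⁺ + 2e⁻ → Co, so n(Co) = 0.01708 / 2 = 0.008540 mol
m(Co) = 0.008540 × 58.93 = 0.503 g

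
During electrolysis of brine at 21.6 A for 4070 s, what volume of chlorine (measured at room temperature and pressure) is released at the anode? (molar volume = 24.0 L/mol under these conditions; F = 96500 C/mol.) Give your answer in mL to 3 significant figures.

Charge passed = 21.6 × 4070 = 87910 C
Moles of electrons = 87910 / 96500 = 0.9110 mol
2Cl⁻ → Cl₂ + 2e⁻, so n(Cl₂) = 0.9110 / 2 = 0.4555 mol
V = 0.4555 × 24.0 = 10.93 L
= 10900 mL

10900 mL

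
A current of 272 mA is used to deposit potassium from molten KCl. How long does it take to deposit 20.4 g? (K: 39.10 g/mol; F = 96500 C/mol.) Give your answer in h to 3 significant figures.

51.4 h

n(K) = 20.4 / 39.10 = 0.5217 mol
K⁺ + e⁻ → K, so n(e⁻) = 0.5217 mol
Q = 0.5217 × 96500 = 50340 C
t = Q / I = 50340 / 0.272 = 1.851×10^5 s = 51.4 h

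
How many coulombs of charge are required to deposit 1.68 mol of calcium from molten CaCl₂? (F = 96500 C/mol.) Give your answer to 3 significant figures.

3.24×10^5 C

Ca²⁺ + 2e⁻ → Ca, so n(e⁻) = 2 × 1.68 = 3.360 mol
Q = 3.360 × 96500 = 3.242×10^5 C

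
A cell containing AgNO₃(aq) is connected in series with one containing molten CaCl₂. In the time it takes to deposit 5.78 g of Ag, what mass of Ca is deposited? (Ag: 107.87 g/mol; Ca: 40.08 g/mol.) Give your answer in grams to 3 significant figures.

1.07 g

n(Ag) = 5.78 / 107.87 = 0.05358 mol
Ag⁺ + e⁻ → Ag, so n(e⁻) = 0.05358 mol
Since the cells are in series, n(e⁻) in the Ca cell is also 0.05358 mol.
Ca²⁺ + 2e⁻ → Ca, so n(Ca) = 0.05358 / 2 = 0.02679 mol
m(Ca) = 0.02679 × 40.08 = 1.07 g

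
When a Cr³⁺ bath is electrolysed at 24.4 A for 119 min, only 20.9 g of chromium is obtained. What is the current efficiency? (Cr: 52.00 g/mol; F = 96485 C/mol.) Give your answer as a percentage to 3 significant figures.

66.8%

Q = 24.4 × 7140 = 1.742×10^5 C
n(e⁻) = 1.742×10^5 / 96485 = 1.805 mol
Cr³⁺ + 3e⁻ → Cr, so theoretical n(Cr) = 0.6017 mol → 31.29 g
Efficiency = 20.9 / 31.29 = 0.6679 = 66.8%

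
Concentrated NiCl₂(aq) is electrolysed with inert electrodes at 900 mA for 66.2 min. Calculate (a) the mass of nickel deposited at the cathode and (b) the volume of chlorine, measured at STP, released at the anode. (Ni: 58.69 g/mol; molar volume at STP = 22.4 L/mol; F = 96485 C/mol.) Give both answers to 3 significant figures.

1.09 g Ni; 0.415 L Cl₂

Q = 0.900 × 3972 = 3575 C; n(e⁻) = 3575 / 96485 = 0.03705 mol
Cathode: Ni²⁺ + 2e⁻ → Ni → n(Ni) = 0.03705/2 = 0.01853 mol → 1.09 g
Anode: 2Cl⁻ → Cl₂ + 2e⁻ → n(Cl₂) = 0.03705/2 = 0.01853 mol → 0.415 L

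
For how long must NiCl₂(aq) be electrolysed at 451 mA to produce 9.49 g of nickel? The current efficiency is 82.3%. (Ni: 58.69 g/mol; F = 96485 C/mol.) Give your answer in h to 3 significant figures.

n(Ni) = 9.49 / 58.69 = 0.1617 mol
Ni²⁺ + 2e⁻ → Ni, so n(e⁻) = 2 × 0.1617 = 0.3234 mol
Q = 0.3234 × 96485 / 0.823 = 37910 C
t = Q / I = 37910 / 0.451 = 84060 s = 23.4 h

23.4 h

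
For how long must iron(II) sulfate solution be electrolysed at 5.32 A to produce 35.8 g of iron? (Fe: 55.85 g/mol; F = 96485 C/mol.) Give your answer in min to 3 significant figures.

n(Fe) = 35.8 / 55.85 = 0.6410 mol
Fe²⁺ + 2e⁻ → Fe, so n(e⁻) = 2 × 0.6410 = 1.282 mol
Q = 1.282 × 96485 = 1.237×10^5 C
t = Q / I = 1.237×10^5 / 5.32 = 23250 s = 388 min

388 min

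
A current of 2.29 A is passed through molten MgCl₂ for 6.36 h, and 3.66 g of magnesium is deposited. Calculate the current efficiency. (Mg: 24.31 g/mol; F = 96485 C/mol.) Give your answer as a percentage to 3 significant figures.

Q = 2.29 × 22896 = 52430 C
n(e⁻) = 52430 / 96485 = 0.5434 mol
Mg²⁺ + 2e⁻ → Mg, so theoretical n(Mg) = 0.2717 mol → 6.605 g
Efficiency = 3.66 / 6.605 = 0.5541 = 55.4%

55.4%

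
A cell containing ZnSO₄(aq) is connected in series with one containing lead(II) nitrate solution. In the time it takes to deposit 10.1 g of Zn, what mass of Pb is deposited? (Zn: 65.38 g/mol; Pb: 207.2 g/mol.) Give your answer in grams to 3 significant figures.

32.0 g

n(Zn) = 10.1 / 65.38 = 0.1545 mol
Zn²⁺ + 2e⁻ → Zn, so n(e⁻) = 2 × 0.1545 = 0.3090 mol
Since the cells are in series, n(e⁻) in the Pb cell is also 0.3090 mol.
Pb²⁺ + 2e⁻ → Pb, so n(Pb) = 0.3090 / 2 = 0.1545 mol
m(Pb) = 0.1545 × 207.2 = 32.0 g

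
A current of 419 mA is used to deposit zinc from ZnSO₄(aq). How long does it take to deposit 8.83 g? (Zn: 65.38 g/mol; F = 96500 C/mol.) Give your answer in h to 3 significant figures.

n(Zn) = 8.83 / 65.38 = 0.1351 mol
Zn²⁺ + 2e⁻ → Zn, so n(e⁻) = 2 × 0.1351 = 0.2702 mol
Q = 0.2702 × 96500 = 26070 C
t = Q / I = 26070 / 0.419 = 62220 s = 17.3 h

17.3 h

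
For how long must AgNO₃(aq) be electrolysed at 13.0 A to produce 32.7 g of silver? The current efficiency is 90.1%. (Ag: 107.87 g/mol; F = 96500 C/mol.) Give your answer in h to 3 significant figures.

0.694 h

n(Ag) = 32.7 / 107.87 = 0.3031 mol
Ag⁺ + e⁻ → Ag, so n(e⁻) = 0.3031 mol
Q = 0.3031 × 96500 / 0.901 = 32460 C
t = Q / I = 32460 / 13.0 = 2497 s = 0.694 h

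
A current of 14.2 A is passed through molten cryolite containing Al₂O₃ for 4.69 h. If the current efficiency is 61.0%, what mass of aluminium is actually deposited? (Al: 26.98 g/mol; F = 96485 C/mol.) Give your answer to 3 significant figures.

13.6 g

Q = 14.2 × 16884 = 2.398×10^5 C
n(e⁻) = 2.398×10^5 / 96485 = 2.485 mol
Al³⁺ + 3e⁻ → Al, so theoretical m(Al) = 0.8283 × 26.98 = 22.35 g
Actual mass = 61.0% × 22.35 = 13.6 g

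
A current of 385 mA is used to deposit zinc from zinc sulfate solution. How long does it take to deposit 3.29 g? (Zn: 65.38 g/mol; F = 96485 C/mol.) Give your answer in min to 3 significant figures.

n(Zn) = 3.29 / 65.38 = 0.05032 mol
Zn²⁺ + 2e⁻ → Zn, so n(e⁻) = 2 × 0.05032 = 0.1006 mol
Q = 0.1006 × 96485 = 9706 C
t = Q / I = 9706 / 0.385 = 25210 s = 420 min

420 min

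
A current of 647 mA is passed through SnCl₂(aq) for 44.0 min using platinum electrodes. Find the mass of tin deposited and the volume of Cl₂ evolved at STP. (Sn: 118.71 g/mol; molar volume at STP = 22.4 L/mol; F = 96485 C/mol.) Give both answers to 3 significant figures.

Q = 0.647 × 2640 = 1708 C; n(e⁻) = 1708 / 96485 = 0.01770 mol
Cathode: Sn²⁺ + 2e⁻ → Sn → n(Sn) = 0.01770/2 = 0.008850 mol → 1.05 g
Anode: 2Cl⁻ → Cl₂ + 2e⁻ → n(Cl₂) = 0.01770/2 = 0.008850 mol → 0.198 L

1.05 g Sn; 0.198 L Cl₂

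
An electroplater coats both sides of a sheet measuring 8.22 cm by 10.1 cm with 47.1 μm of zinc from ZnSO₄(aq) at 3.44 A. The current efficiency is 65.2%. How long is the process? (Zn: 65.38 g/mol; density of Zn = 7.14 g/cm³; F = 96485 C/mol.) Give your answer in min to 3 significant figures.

Plated area = 2 × 8.22 × 10.1 = 166.0 cm²
Volume = 166.0 × 47.1×10⁻⁴ cm = 0.7819 cm³
m(Zn) = 0.7819 × 7.14 = 5.583 g
n(Zn) = 5.583 / 65.38 = 0.08539 mol; n(e⁻) = 2 × 0.08539 = 0.1708 mol
Q = 0.1708 × 96485 / 0.652 = 25280 C
t = 25280 / 3.44 = 7349 s = 122 min

122 min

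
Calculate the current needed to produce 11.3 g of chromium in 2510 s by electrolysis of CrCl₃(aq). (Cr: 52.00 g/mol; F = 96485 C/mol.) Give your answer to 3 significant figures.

25.1 A

n(Cr) = 11.3 / 52.00 = 0.2173 mol
Cr³⁺ + 3e⁻ → Cr, so n(e⁻) = 3 × 0.2173 = 0.6519 mol
Q = 0.6519 × 96485 = 62900 C
I = Q / t = 62900 / 2510 s = 25.1 A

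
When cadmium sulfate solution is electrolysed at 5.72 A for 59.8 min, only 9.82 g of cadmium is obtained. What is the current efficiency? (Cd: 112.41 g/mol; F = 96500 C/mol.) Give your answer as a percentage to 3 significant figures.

82.2%

Q = 5.72 × 3588 = 20520 C
n(e⁻) = 20520 / 96500 = 0.2126 mol
Cd²⁺ + 2e⁻ → Cd, so theoretical n(Cd) = 0.1063 mol → 11.95 g
Efficiency = 9.82 / 11.95 = 0.8218 = 82.2%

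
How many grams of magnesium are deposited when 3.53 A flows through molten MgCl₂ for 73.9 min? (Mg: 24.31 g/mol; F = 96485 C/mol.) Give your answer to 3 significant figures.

1.97 g

Q = It = 3.53 × 4434 = 15650 C
n(e⁻) = 15650 / 96485 = 0.1622 mol
Mg²⁺ + 2e⁻ → Mg, so n(Mg) = 0.1622 / 2 = 0.08110 mol
m = 0.08110 × 24.31 = 1.97 g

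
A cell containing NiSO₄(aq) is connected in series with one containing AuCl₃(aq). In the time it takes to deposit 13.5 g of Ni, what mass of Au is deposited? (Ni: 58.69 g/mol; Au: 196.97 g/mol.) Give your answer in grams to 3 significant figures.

n(Ni) = 13.5 / 58.69 = 0.2300 mol
Ni²⁺ + 2e⁻ → Ni, so n(e⁻) = 2 × 0.2300 = 0.4600 mol
The cells are in series, so the same charge (and hence the same n(e⁻) = 0.4600 mol) passes through both.
Au³⁺ + 3e⁻ → Au, so n(Au) = 0.4600 / 3 = 0.1533 mol
m(Au) = 0.1533 × 196.97 = 30.2 g

30.2 g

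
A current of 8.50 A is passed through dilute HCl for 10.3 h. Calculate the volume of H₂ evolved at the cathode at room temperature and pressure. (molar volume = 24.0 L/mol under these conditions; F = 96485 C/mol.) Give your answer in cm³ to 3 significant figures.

39200 cm³

Charge passed = 8.50 × 37080 = 3.152×10^5 C
n(e⁻) = 3.152×10^5 / 96485 = 3.267 mol
2H⁺ + 2e⁻ → H₂, so n(H₂) = 3.267 / 2 = 1.634 mol
V = 1.634 × 24.0 = 39.22 L
= 39200 cm³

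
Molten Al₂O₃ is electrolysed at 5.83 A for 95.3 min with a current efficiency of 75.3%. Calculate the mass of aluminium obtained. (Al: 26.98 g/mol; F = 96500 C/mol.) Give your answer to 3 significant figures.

Q = 5.83 × 5718 = 33340 C
n(e⁻) = 33340 / 96500 = 0.3455 mol
Al³⁺ + 3e⁻ → Al, so theoretical m(Al) = 0.1152 × 26.98 = 3.108 g
Actual mass = 75.3% × 3.108 = 2.34 g

2.34 g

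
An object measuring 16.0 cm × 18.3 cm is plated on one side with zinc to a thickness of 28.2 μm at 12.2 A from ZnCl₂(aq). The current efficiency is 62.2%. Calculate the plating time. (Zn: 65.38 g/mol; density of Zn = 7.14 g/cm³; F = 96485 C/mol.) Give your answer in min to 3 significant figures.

38.2 min

Plated area = 16.0 × 18.3 = 292.8 cm²
Volume = 292.8 × 28.2×10⁻⁴ cm = 0.8257 cm³
m(Zn) = 0.8257 × 7.14 = 5.895 g
n(Zn) = 5.895 / 65.38 = 0.09017 mol; n(e⁻) = 2 × 0.09017 = 0.1803 mol
Q = 0.1803 × 96485 / 0.622 = 27970 C
t = 27970 / 12.2 = 2293 s = 38.2 min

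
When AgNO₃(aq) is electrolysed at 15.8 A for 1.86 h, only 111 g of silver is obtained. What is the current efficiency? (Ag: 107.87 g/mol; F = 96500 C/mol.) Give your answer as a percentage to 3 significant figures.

93.9%

Q = 15.8 × 6696 = 1.058×10^5 C
n(e⁻) = 1.058×10^5 / 96500 = 1.096 mol
Ag⁺ + e⁻ → Ag, so theoretical n(Ag) = 1.096 mol → 118.2 g
Efficiency = 111 / 118.2 = 0.9391 = 93.9%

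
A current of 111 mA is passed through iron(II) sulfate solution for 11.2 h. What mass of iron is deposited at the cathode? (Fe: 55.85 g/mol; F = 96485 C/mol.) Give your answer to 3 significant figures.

1.30 g

Charge passed = 0.111 × 40320 = 4476 C
n(e⁻) = 4476 / 96485 = 0.04639 mol
Fe²⁺ + 2e⁻ → Fe, so n(Fe) = 0.04639 / 2 = 0.02320 mol
m = 0.02320 × 55.85 = 1.30 g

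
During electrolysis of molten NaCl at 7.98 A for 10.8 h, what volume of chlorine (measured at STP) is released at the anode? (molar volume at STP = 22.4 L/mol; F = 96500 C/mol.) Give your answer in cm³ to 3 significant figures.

Charge passed = 7.98 × 38880 = 3.103×10^5 C
n(e⁻) = 3.103×10^5 / 96500 = 3.216 mol
2Cl⁻ → Cl₂ + 2e⁻, so n(Cl₂) = 3.216 / 2 = 1.608 mol
V = 1.608 × 22.4 = 36.02 L
= 36000 cm³

36000 cm³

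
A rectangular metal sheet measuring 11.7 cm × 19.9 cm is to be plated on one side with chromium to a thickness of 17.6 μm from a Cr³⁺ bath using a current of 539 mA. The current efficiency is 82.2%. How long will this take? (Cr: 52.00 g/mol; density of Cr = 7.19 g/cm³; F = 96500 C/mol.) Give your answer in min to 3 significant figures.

617 min

Plated area = 11.7 × 19.9 = 232.8 cm²
Volume = 232.8 × 17.6×10⁻⁴ cm = 0.4097 cm³
m(Cr) = 0.4097 × 7.19 = 2.946 g
n(Cr) = 2.946 / 52.00 = 0.05665 mol; n(e⁻) = 3 × 0.05665 = 0.1700 mol
Q = 0.1700 × 96500 / 0.822 = 19960 C
t = 19960 / 0.539 = 37030 s = 617 min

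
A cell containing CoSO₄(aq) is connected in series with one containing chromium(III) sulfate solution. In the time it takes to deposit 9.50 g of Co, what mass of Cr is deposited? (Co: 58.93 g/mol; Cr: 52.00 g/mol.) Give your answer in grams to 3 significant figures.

n(Co) = 9.50 / 58.93 = 0.1612 mol
Co²⁺ + 2e⁻ → Co, so n(e⁻) = 2 × 0.1612 = 0.3224 mol
The cells are in series, so the same charge (and hence the same n(e⁻) = 0.3224 mol) passes through both.
Cr³⁺ + 3e⁻ → Cr, so n(Cr) = 0.3224 / 3 = 0.1075 mol
m(Cr) = 0.1075 × 52.00 = 5.59 g

5.59 g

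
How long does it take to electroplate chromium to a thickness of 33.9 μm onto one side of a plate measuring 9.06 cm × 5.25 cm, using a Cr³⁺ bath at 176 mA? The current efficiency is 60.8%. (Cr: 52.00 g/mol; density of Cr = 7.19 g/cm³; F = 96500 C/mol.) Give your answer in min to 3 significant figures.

1010 min

Plated area = 9.06 × 5.25 = 47.57 cm²
Volume = 47.57 × 33.9×10⁻⁴ cm = 0.1613 cm³
m(Cr) = 0.1613 × 7.19 = 1.160 g
n(Cr) = 1.160 / 52.00 = 0.02231 mol; n(e⁻) = 3 × 0.02231 = 0.06693 mol
Q = 0.06693 × 96500 / 0.608 = 10620 C
t = 10620 / 0.176 = 60340 s = 1010 min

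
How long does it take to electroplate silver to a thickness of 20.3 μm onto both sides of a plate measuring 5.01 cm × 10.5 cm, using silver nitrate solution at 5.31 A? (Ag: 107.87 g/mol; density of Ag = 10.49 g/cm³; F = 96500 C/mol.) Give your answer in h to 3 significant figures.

0.105 h

Plated area = 2 × 5.01 × 10.5 = 105.2 cm²
Volume = 105.2 × 20.3×10⁻⁴ cm = 0.2136 cm³
m(Ag) = 0.2136 × 10.49 = 2.241 g
n(Ag) = 2.241 / 107.87 = 0.02078 mol; n(e⁻) = 0.02078 mol
Q = 0.02078 × 96500 = 2005 C
t = 2005 / 5.31 = 377.6 s = 0.105 h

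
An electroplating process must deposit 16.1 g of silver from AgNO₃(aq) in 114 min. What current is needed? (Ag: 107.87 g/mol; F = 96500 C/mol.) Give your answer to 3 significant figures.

2.11 A

n(Ag) = 16.1 / 107.87 = 0.1493 mol
Ag⁺ + e⁻ → Ag, so n(e⁻) = 0.1493 mol
Q = 0.1493 × 96500 = 14410 C
I = Q / t = 14410 / 6840 s = 2.11 A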